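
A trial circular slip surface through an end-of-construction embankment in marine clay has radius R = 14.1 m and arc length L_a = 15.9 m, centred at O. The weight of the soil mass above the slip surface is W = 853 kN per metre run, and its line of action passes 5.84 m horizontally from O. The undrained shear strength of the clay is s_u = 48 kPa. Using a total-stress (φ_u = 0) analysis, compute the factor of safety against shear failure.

FS = 2.16

Taking moments about the centre O, the resisting moment is provided by the undrained shear strength acting along the arc:
M_R = s_u·L_a·R = 48·15.90·14.1 = 10761.1 kN·m/m
M_D = W·d = 853·5.84 = 4981.5 kN·m/m
FS = M_R / M_D = 10761.1 / 4981.5 = 2.160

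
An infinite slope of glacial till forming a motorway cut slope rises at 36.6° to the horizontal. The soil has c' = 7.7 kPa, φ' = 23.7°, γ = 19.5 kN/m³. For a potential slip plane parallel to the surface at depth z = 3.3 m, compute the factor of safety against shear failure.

For an infinite slope with a slip plane parallel to the surface (no pore pressure): FS = [c' + γz cos²β tanφ'] / [γz sinβ cosβ].
γz = 19.5·3.3 = 64.35 kN/m²
Numerator = 7.7 + 64.35·cos²36.6°·tan23.7° = 7.7 + 64.35·0.6445·0.4390 = 25.906 kPa
Denominator = 64.35·sin36.6°·cos36.6° = 64.35·0.5962·0.8028 = 30.802 kPa
FS = 25.906 / 30.802 = 0.841

FS = 0.84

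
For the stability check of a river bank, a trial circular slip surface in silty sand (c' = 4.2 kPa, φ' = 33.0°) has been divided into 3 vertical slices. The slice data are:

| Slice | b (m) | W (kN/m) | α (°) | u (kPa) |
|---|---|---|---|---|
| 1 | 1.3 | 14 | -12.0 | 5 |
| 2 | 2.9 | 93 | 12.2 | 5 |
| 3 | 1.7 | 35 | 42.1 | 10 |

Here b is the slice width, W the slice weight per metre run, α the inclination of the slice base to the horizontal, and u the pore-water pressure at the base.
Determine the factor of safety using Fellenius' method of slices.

FS = 2.08

Ordinary method of slices: FS = Σ[c'·Δl_i + (W_i cosα_i − u_i·Δl_i)·tanφ'] / Σ W_i sinα_i, with Δl_i = b_i / cosα_i.
Slice 1: Δl = 1.3/cos(-12.0°) = 1.329 m; N'_1 = 14·cos(-12.0°) − 5·1.329 = 7.0; c'Δl = 5.58; W sinα = -2.9
Slice 2: Δl = 2.9/cos12.2° = 2.967 m; N'_2 = 93·cos12.2° − 5·2.967 = 76.1; c'Δl = 12.46; W sinα = 19.7
Slice 3: Δl = 1.7/cos42.1° = 2.291 m; N'_3 = 35·cos42.1° − 10·2.291 = 3.1; c'Δl = 9.62; W sinα = 23.5
Σc'Δl = 27.7 kN/m; ΣN' = 86.2 kN/m; ΣW sinα = 40.2 kN/m
Resisting = 27.7 + 86.2·tan33.0° = 27.7 + 56.0 = 83.6 kN/m
FS = 83.6 / 40.2 = 2.080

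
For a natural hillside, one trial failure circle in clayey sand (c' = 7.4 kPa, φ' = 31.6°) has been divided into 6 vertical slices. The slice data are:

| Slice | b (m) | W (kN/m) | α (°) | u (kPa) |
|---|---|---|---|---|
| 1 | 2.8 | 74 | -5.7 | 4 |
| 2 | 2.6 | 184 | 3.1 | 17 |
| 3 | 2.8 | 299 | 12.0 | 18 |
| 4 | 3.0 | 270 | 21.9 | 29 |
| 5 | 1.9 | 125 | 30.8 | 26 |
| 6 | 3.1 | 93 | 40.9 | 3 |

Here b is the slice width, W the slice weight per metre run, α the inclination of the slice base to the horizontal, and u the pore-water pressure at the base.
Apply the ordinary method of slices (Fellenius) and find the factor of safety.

FS = 1.95

Ordinary method of slices: FS = Σ[c'·Δl_i + (W_i cosα_i − u_i·Δl_i)·tanφ'] / Σ W_i sinα_i, with Δl_i = b_i / cosα_i.
Slice 1: Δl = 2.8/cos(-5.7°) = 2.814 m; N'_1 = 74·cos(-5.7°) − 4·2.814 = 62.4; c'Δl = 20.82; W sinα = -7.3
Slice 2: Δl = 2.6/cos3.1° = 2.604 m; N'_2 = 184·cos3.1° − 17·2.604 = 139.5; c'Δl = 19.27; W sinα = 10.0
Slice 3: Δl = 2.8/cos12.0° = 2.863 m; N'_3 = 299·cos12.0° − 18·2.863 = 240.9; c'Δl = 21.18; W sinα = 62.2
Slice 4: Δl = 3.0/cos21.9° = 3.233 m; N'_4 = 270·cos21.9° − 29·3.233 = 156.7; c'Δl = 23.93; W sinα = 100.7
Slice 5: Δl = 1.9/cos30.8° = 2.212 m; N'_5 = 125·cos30.8° − 26·2.212 = 49.9; c'Δl = 16.37; W sinα = 64.0
Slice 6: Δl = 3.1/cos40.9° = 4.101 m; N'_6 = 93·cos40.9° − 3·4.101 = 58.0; c'Δl = 30.35; W sinα = 60.9
Σc'Δl = 131.9 kN/m; ΣN' = 707.4 kN/m; ΣW sinα = 290.4 kN/m
Resisting = 131.9 + 707.4·tan31.6° = 131.9 + 435.2 = 567.1 kN/m
FS = 567.1 / 290.4 = 1.953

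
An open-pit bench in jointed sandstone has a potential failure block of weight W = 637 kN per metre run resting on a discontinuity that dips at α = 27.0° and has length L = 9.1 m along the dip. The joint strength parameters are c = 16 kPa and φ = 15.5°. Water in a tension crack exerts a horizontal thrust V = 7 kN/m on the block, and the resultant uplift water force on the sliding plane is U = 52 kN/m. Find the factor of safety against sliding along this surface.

Resolving the block weight along and normal to the plane and applying the Mohr–Coulomb strength on the joint:
N' = W cosα − U − V sinα = 637·cos27.0° − 52 − 7·sin27.0° = 512.4 kN/m
Driving force T = W sinα + V cosα = 637·sin27.0° + 7·cos27.0° = 295.4 kN/m
Resisting force R = c·L + N'·tanφ = 16·9.1 + 512.4·tan15.5° = 145.6 + 142.1 = 287.7 kN/m
FS = R / T = 287.7 / 295.4 = 0.974

FS = 0.97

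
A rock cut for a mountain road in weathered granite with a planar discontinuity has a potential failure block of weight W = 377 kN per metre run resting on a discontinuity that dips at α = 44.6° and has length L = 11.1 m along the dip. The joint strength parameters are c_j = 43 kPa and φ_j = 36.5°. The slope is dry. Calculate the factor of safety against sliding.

Resolving the block weight along and normal to the plane and applying the Mohr–Coulomb strength on the joint:
N' = W cosα = 377·cos44.6° = 268.4 kN/m
Driving force T = W sinα = 377·sin44.6° = 264.7 kN/m
Resisting force R = c_j·L + N'·tanφ_j = 43·11.1 + 268.4·tan36.5° = 477.3 + 198.6 = 675.9 kN/m
FS = R / T = 675.9 / 264.7 = 2.553

FS = 2.55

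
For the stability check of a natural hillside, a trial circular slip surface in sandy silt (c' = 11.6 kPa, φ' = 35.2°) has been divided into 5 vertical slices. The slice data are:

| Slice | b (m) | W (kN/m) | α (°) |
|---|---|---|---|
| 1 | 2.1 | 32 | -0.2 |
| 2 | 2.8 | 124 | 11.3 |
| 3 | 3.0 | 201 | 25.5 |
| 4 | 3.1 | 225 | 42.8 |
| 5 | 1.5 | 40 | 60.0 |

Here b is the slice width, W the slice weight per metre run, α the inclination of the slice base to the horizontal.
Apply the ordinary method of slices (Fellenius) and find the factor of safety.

Ordinary method of slices: FS = Σ[c'·Δl_i + (W_i cosα_i)·tanφ'] / Σ W_i sinα_i, with Δl_i = b_i / cosα_i.
Slice 1: Δl = 2.1/cos(-0.2°) = 2.100 m; N'_1 = 32·cos(-0.2°) = 32.0; c'Δl = 24.36; W sinα = -0.1
Slice 2: Δl = 2.8/cos11.3° = 2.855 m; N'_2 = 124·cos11.3° = 121.6; c'Δl = 33.12; W sinα = 24.3
Slice 3: Δl = 3.0/cos25.5° = 3.324 m; N'_3 = 201·cos25.5° = 181.4; c'Δl = 38.56; W sinα = 86.5
Slice 4: Δl = 3.1/cos42.8° = 4.225 m; N'_4 = 225·cos42.8° = 165.1; c'Δl = 49.01; W sinα = 152.9
Slice 5: Δl = 1.5/cos60.0° = 3.000 m; N'_5 = 40·cos60.0° = 20.0; c'Δl = 34.80; W sinα = 34.6
Σc'Δl = 179.8 kN/m; ΣN' = 520.1 kN/m; ΣW sinα = 298.2 kN/m
Resisting = 179.8 + 520.1·tan35.2° = 179.8 + 366.9 = 546.7 kN/m
FS = 546.7 / 298.2 = 1.833

FS = 1.83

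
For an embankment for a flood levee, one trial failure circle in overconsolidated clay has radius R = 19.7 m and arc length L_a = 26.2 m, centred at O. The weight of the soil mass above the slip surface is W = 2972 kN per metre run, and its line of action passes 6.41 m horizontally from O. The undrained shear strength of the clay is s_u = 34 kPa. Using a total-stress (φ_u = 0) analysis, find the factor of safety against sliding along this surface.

FS = 0.92

Taking moments about the centre O, the resisting moment is provided by the undrained shear strength acting along the arc:
M_R = s_u·L_a·R = 34·26.20·19.7 = 17548.8 kN·m/m
M_D = W·d = 2972·6.41 = 19050.5 kN·m/m
FS = M_R / M_D = 17548.8 / 19050.5 = 0.921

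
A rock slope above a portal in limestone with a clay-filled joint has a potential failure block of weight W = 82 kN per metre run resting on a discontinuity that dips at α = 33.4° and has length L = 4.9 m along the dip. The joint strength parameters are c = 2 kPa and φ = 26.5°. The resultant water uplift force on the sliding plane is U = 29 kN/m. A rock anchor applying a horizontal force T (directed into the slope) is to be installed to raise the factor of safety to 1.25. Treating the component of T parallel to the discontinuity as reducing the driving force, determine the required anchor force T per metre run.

Resolving forces along and normal to the sliding plane, with the horizontal anchor force T adding T·sinα to the effective normal force and T·cosα acting up the plane against the driving force:
FS = [cL + (W cosα − U + T sinα) tanφ] / [W sinα − T cosα]
Without the anchor: N' = 39.5 kN/m, driving T_d = 45.1 kN/m, resisting R = 2·4.9 + 39.5·tan26.5° = 29.5 kN/m, FS = 0.65.
Setting FS = 1.25 and solving for T:
1.25·(45.1 − T cos33.4°) = 29.5 + T sin33.4°·tan26.5°
T·(sin33.4°·tan26.5° + 1.25·cos33.4°) = 1.25·45.1 − 29.5
T·(0.5505·0.4986 + 1.25·0.8348) = 56.4 − 29.5 = 27.0
T·1.3180 = 27.0
T = 20.4 kN/m

T = 20 kN/m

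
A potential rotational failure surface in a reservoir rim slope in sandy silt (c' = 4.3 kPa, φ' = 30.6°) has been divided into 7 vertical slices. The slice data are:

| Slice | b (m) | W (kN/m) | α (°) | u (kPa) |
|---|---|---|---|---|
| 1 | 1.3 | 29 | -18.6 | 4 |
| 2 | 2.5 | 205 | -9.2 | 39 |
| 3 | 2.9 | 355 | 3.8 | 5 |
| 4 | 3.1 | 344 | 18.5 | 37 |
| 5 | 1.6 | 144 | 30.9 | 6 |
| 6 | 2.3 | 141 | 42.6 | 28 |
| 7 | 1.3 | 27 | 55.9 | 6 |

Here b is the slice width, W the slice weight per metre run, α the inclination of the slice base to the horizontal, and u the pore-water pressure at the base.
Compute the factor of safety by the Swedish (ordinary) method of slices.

Ordinary method of slices: FS = Σ[c'·Δl_i + (W_i cosα_i − u_i·Δl_i)·tanφ'] / Σ W_i sinα_i, with Δl_i = b_i / cosα_i.
Slice 1: Δl = 1.3/cos(-18.6°) = 1.372 m; N'_1 = 29·cos(-18.6°) − 4·1.372 = 22.0; c'Δl = 5.90; W sinα = -9.2
Slice 2: Δl = 2.5/cos(-9.2°) = 2.533 m; N'_2 = 205·cos(-9.2°) − 39·2.533 = 103.6; c'Δl = 10.89; W sinα = -32.8
Slice 3: Δl = 2.9/cos3.8° = 2.906 m; N'_3 = 355·cos3.8° − 5·2.906 = 339.7; c'Δl = 12.50; W sinα = 23.5
Slice 4: Δl = 3.1/cos18.5° = 3.269 m; N'_4 = 344·cos18.5° − 37·3.269 = 205.3; c'Δl = 14.06; W sinα = 109.2
Slice 5: Δl = 1.6/cos30.9° = 1.865 m; N'_5 = 144·cos30.9° − 6·1.865 = 112.4; c'Δl = 8.02; W sinα = 73.9
Slice 6: Δl = 2.3/cos42.6° = 3.125 m; N'_6 = 141·cos42.6° − 28·3.125 = 16.3; c'Δl = 13.44; W sinα = 95.4
Slice 7: Δl = 1.3/cos55.9° = 2.319 m; N'_7 = 27·cos55.9° − 6·2.319 = 1.2; c'Δl = 9.97; W sinα = 22.4
Σc'Δl = 74.8 kN/m; ΣN' = 800.5 kN/m; ΣW sinα = 282.4 kN/m
Resisting = 74.8 + 800.5·tan30.6° = 74.8 + 473.4 = 548.2 kN/m
FS = 548.2 / 282.4 = 1.941

FS = 1.94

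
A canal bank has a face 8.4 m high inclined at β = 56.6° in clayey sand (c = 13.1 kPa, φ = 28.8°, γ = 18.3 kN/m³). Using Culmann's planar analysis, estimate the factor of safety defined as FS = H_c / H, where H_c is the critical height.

FS = 2.16

H_c = (4c/γ) · sinβ cosφ / [1 − cos(β − φ)]
    = (4·13.1/18.3) · sin56.6°·cos28.8° / [1 − cos27.8°]
    = 2.863 · 0.7316 / 0.1154 = 18.15 m
FS = H_c / H = 18.15 / 8.4 = 2.161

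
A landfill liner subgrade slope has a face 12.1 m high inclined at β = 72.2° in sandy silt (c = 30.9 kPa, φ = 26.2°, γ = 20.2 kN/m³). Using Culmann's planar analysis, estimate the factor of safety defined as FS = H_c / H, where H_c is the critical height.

H_c = (4c/γ) · sinβ cosφ / [1 − cos(β − φ)]
    = (4·30.9/20.2) · sin72.2°·cos26.2° / [1 − cos46.0°]
    = 6.119 · 0.8543 / 0.3053 = 17.12 m
FS = H_c / H = 17.12 / 12.1 = 1.415

FS = 1.41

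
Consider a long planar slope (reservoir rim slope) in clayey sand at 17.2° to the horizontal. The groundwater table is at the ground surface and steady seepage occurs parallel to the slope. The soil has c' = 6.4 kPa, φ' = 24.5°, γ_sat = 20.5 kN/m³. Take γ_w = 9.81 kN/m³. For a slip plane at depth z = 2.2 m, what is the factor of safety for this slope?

FS = 1.27

With seepage parallel to the slope and the water table at the surface, the effective normal stress on the slip plane uses the buoyant unit weight γ' = γ_sat − γ_w while the driving shear stress uses γ_sat:
FS = [c' + γ' z cos²β tanφ'] / [γ_sat z sinβ cosβ]
γ' = 20.5 − 9.81 = 10.69 kN/m³
Numerator = 6.4 + 10.69·2.2·cos²17.2°·tan24.5° = 6.4 + 10.69·2.2·0.9126·0.4557 = 16.181 kPa
Denominator = 20.5·2.2·sin17.2°·cos17.2° = 20.5·2.2·0.2957·0.9553 = 12.740 kPa
FS = 16.181 / 12.740 = 1.270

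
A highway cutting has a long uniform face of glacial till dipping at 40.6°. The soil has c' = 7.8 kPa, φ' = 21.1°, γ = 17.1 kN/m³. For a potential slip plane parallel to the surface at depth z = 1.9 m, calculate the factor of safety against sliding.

FS = 0.94

For an infinite slope with a slip plane parallel to the surface (no pore pressure): FS = [c' + γz cos²β tanφ'] / [γz sinβ cosβ].
γz = 17.1·1.9 = 32.49 kN/m²
Numerator = 7.8 + 32.49·cos²40.6°·tan21.1° = 7.8 + 32.49·0.5765·0.3859 = 15.027 kPa
Denominator = 32.49·sin40.6°·cos40.6° = 32.49·0.6508·0.7593 = 16.054 kPa
FS = 15.027 / 16.054 = 0.936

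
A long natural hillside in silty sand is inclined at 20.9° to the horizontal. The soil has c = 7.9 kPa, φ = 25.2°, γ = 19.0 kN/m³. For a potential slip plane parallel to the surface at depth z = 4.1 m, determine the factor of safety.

For an infinite slope with a slip plane parallel to the surface (no pore pressure): FS = [c + γz cos²β tanφ] / [γz sinβ cosβ].
γz = 19.0·4.1 = 77.90 kN/m²
Numerator = 7.9 + 77.90·cos²20.9°·tan25.2° = 7.9 + 77.90·0.8727·0.4706 = 39.892 kPa
Denominator = 77.90·sin20.9°·cos20.9° = 77.90·0.3567·0.9342 = 25.961 kPa
FS = 39.892 / 25.961 = 1.537

FS = 1.54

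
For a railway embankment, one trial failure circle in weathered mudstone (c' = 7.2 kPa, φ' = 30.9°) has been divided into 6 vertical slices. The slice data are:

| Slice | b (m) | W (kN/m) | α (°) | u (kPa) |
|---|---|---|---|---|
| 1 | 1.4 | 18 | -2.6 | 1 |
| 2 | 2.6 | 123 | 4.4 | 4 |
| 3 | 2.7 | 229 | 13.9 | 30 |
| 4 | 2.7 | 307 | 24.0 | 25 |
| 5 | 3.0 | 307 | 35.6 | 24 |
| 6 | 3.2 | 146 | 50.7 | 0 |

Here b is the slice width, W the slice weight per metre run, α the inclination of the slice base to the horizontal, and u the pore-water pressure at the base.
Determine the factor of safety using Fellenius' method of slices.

Ordinary method of slices: FS = Σ[c'·Δl_i + (W_i cosα_i − u_i·Δl_i)·tanφ'] / Σ W_i sinα_i, with Δl_i = b_i / cosα_i.
Slice 1: Δl = 1.4/cos(-2.6°) = 1.401 m; N'_1 = 18·cos(-2.6°) − 1·1.401 = 16.6; c'Δl = 10.09; W sinα = -0.8
Slice 2: Δl = 2.6/cos4.4° = 2.608 m; N'_2 = 123·cos4.4° − 4·2.608 = 112.2; c'Δl = 18.78; W sinα = 9.4
Slice 3: Δl = 2.7/cos13.9° = 2.781 m; N'_3 = 229·cos13.9° − 30·2.781 = 138.9; c'Δl = 20.03; W sinα = 55.0
Slice 4: Δl = 2.7/cos24.0° = 2.956 m; N'_4 = 307·cos24.0° − 25·2.956 = 206.6; c'Δl = 21.28; W sinα = 124.9
Slice 5: Δl = 3.0/cos35.6° = 3.690 m; N'_5 = 307·cos35.6° − 24·3.690 = 161.1; c'Δl = 26.56; W sinα = 178.7
Slice 6: Δl = 3.2/cos50.7° = 5.052 m; N'_6 = 146·cos50.7° − 0·5.052 = 92.5; c'Δl = 36.38; W sinα = 113.0
Σc'Δl = 133.1 kN/m; ΣN' = 727.8 kN/m; ΣW sinα = 480.2 kN/m
Resisting = 133.1 + 727.8·tan30.9° = 133.1 + 435.6 = 568.7 kN/m
FS = 568.7 / 480.2 = 1.184

FS = 1.18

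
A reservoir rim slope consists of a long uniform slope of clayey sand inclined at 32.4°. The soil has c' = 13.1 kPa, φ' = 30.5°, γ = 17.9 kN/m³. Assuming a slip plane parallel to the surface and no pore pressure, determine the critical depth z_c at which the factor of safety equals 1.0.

Setting FS = 1.00 in FS = [c' + γz cos²β tanφ'] / [γz sinβ cosβ] and solving for z:
z = c' / [γ cosβ (FS·sinβ − cosβ·tanφ')]
  = 13.1 / [17.9·cos32.4°·(1.00·sin32.4° − cos32.4°·tan30.5°)]
  = 13.1 / [17.9·0.8443·(1.00·0.5358 − 0.8443·0.5890)]
  = 13.1 / 0.5816 = 22.526 m

z_c = 22.53 m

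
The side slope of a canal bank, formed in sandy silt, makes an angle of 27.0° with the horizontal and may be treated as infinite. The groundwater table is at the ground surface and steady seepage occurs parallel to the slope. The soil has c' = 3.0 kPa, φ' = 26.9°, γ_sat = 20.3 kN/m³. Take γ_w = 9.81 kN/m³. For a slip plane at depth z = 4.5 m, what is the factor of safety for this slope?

FS = 0.60

With seepage parallel to the slope and the water table at the surface, the effective normal stress on the slip plane uses the buoyant unit weight γ' = γ_sat − γ_w while the driving shear stress uses γ_sat:
FS = [c' + γ' z cos²β tanφ'] / [γ_sat z sinβ cosβ]
γ' = 20.3 − 9.81 = 10.49 kN/m³
Numerator = 3.0 + 10.49·4.5·cos²27.0°·tan26.9° = 3.0 + 10.49·4.5·0.7939·0.5073 = 22.013 kPa
Denominator = 20.3·4.5·sin27.0°·cos27.0° = 20.3·4.5·0.4540·0.8910 = 36.952 kPa
FS = 22.013 / 36.952 = 0.596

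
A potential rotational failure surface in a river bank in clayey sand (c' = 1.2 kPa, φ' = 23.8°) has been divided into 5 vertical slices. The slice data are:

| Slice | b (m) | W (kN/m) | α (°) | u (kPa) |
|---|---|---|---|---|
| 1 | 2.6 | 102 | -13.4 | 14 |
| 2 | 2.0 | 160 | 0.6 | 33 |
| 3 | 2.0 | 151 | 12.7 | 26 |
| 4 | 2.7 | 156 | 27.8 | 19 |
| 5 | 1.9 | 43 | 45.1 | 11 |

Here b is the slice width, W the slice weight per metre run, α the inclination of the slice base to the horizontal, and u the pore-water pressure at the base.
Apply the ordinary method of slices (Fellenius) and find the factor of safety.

Ordinary method of slices: FS = Σ[c'·Δl_i + (W_i cosα_i − u_i·Δl_i)·tanφ'] / Σ W_i sinα_i, with Δl_i = b_i / cosα_i.
Slice 1: Δl = 2.6/cos(-13.4°) = 2.673 m; N'_1 = 102·cos(-13.4°) − 14·2.673 = 61.8; c'Δl = 3.21; W sinα = -23.6
Slice 2: Δl = 2.0/cos0.6° = 2.000 m; N'_2 = 160·cos0.6° − 33·2.000 = 94.0; c'Δl = 2.40; W sinα = 1.7
Slice 3: Δl = 2.0/cos12.7° = 2.050 m; N'_3 = 151·cos12.7° − 26·2.050 = 94.0; c'Δl = 2.46; W sinα = 33.2
Slice 4: Δl = 2.7/cos27.8° = 3.052 m; N'_4 = 156·cos27.8° − 19·3.052 = 80.0; c'Δl = 3.66; W sinα = 72.8
Slice 5: Δl = 1.9/cos45.1° = 2.692 m; N'_5 = 43·cos45.1° − 11·2.692 = 0.7; c'Δl = 3.23; W sinα = 30.5
Σc'Δl = 15.0 kN/m; ΣN' = 330.5 kN/m; ΣW sinα = 114.4 kN/m
Resisting = 15.0 + 330.5·tan23.8° = 15.0 + 145.8 = 160.7 kN/m
FS = 160.7 / 114.4 = 1.405

FS = 1.40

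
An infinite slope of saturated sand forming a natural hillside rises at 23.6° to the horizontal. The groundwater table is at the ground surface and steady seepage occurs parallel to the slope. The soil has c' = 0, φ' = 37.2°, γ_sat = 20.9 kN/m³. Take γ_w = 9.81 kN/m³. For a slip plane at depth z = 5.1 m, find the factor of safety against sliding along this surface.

With seepage parallel to the slope and the water table at the surface, the effective normal stress on the slip plane uses the buoyant unit weight γ' = γ_sat − γ_w while the driving shear stress uses γ_sat:
FS = [c' + γ' z cos²β tanφ'] / [γ_sat z sinβ cosβ]
(For c' = 0 this reduces to FS = (γ'/γ_sat)·tanφ'/tanβ.)
γ' = 20.9 − 9.81 = 11.09 kN/m³
Numerator = 0.0 + 11.09·5.1·cos²23.6°·tan37.2° = 0.0 + 11.09·5.1·0.8397·0.7590 = 36.050 kPa
Denominator = 20.9·5.1·sin23.6°·cos23.6° = 20.9·5.1·0.4003·0.9164 = 39.104 kPa
FS = 36.050 / 39.104 = 0.922

FS = 0.92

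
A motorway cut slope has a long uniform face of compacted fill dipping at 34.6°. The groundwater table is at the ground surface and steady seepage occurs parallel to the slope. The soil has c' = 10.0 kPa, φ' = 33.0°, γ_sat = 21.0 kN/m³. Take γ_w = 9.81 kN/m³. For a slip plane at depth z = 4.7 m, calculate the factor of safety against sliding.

FS = 0.72

With seepage parallel to the slope and the water table at the surface, the effective normal stress on the slip plane uses the buoyant unit weight γ' = γ_sat − γ_w while the driving shear stress uses γ_sat:
FS = [c' + γ' z cos²β tanφ'] / [γ_sat z sinβ cosβ]
γ' = 21.0 − 9.81 = 11.19 kN/m³
Numerator = 10.0 + 11.19·4.7·cos²34.6°·tan33.0° = 10.0 + 11.19·4.7·0.6776·0.6494 = 33.141 kPa
Denominator = 21.0·4.7·sin34.6°·cos34.6° = 21.0·4.7·0.5678·0.8231 = 46.134 kPa
FS = 33.141 / 46.134 = 0.718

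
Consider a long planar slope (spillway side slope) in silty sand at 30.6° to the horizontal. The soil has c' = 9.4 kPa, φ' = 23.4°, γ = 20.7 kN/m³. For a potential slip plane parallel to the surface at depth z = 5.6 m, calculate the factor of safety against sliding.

For an infinite slope with a slip plane parallel to the surface (no pore pressure): FS = [c' + γz cos²β tanφ'] / [γz sinβ cosβ].
γz = 20.7·5.6 = 115.92 kN/m²
Numerator = 9.4 + 115.92·cos²30.6°·tan23.4° = 9.4 + 115.92·0.7409·0.4327 = 46.565 kPa
Denominator = 115.92·sin30.6°·cos30.6° = 115.92·0.5090·0.8607 = 50.791 kPa
FS = 46.565 / 50.791 = 0.917

FS = 0.92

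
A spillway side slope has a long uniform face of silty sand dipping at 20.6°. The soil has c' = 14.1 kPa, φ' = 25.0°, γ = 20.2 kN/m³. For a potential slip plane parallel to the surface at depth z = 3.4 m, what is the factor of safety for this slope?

FS = 1.86

For an infinite slope with a slip plane parallel to the surface (no pore pressure): FS = [c' + γz cos²β tanφ'] / [γz sinβ cosβ].
γz = 20.2·3.4 = 68.68 kN/m²
Numerator = 14.1 + 68.68·cos²20.6°·tan25.0° = 14.1 + 68.68·0.8762·0.4663 = 42.161 kPa
Denominator = 68.68·sin20.6°·cos20.6° = 68.68·0.3518·0.9361 = 22.619 kPa
FS = 42.161 / 22.619 = 1.864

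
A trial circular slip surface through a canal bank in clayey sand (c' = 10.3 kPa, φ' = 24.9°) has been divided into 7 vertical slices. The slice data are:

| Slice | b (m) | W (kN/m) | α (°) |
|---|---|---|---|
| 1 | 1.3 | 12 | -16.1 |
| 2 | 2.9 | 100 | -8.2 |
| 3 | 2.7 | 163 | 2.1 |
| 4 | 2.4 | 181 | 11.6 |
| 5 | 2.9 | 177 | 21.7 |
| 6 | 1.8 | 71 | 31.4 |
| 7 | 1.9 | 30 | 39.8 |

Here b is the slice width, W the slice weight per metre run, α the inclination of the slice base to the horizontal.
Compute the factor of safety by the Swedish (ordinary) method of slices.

FS = 3.42

Ordinary method of slices: FS = Σ[c'·Δl_i + (W_i cosα_i)·tanφ'] / Σ W_i sinα_i, with Δl_i = b_i / cosα_i.
Slice 1: Δl = 1.3/cos(-16.1°) = 1.353 m; N'_1 = 12·cos(-16.1°) = 11.5; c'Δl = 13.94; W sinα = -3.3
Slice 2: Δl = 2.9/cos(-8.2°) = 2.930 m; N'_2 = 100·cos(-8.2°) = 99.0; c'Δl = 30.18; W sinα = -14.3
Slice 3: Δl = 2.7/cos2.1° = 2.702 m; N'_3 = 163·cos2.1° = 162.9; c'Δl = 27.83; W sinα = 6.0
Slice 4: Δl = 2.4/cos11.6° = 2.450 m; N'_4 = 181·cos11.6° = 177.3; c'Δl = 25.24; W sinα = 36.4
Slice 5: Δl = 2.9/cos21.7° = 3.121 m; N'_5 = 177·cos21.7° = 164.5; c'Δl = 32.15; W sinα = 65.4
Slice 6: Δl = 1.8/cos31.4° = 2.109 m; N'_6 = 71·cos31.4° = 60.6; c'Δl = 21.72; W sinα = 37.0
Slice 7: Δl = 1.9/cos39.8° = 2.473 m; N'_7 = 30·cos39.8° = 23.0; c'Δl = 25.47; W sinα = 19.2
Σc'Δl = 176.5 kN/m; ΣN' = 698.8 kN/m; ΣW sinα = 146.4 kN/m
Resisting = 176.5 + 698.8·tan24.9° = 176.5 + 324.4 = 500.9 kN/m
FS = 500.9 / 146.4 = 3.421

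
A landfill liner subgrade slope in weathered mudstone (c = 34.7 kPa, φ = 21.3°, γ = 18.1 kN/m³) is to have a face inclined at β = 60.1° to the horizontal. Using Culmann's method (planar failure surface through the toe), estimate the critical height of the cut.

Culmann's analysis gives the critical failure plane at α_cr = (β + φ)/2 = (60.1 + 21.3)/2 = 40.7°, and the critical height
H_c = (4c/γ) · sinβ cosφ / [1 − cos(β − φ)]
    = (4·34.7/18.1) · sin60.1°·cos21.3° / [1 − cos(38.8°)]
    = 7.669 · 0.8669·0.9317 / [1 − 0.7793]
    = 7.669 · 0.8077 / 0.2207
    = 28.07 m

H_c = 28.07 m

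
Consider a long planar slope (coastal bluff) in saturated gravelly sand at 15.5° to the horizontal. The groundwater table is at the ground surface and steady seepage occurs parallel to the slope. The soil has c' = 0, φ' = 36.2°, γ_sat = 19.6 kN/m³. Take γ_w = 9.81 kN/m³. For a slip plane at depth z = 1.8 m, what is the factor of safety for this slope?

FS = 1.32

With seepage parallel to the slope and the water table at the surface, the effective normal stress on the slip plane uses the buoyant unit weight γ' = γ_sat − γ_w while the driving shear stress uses γ_sat:
FS = [c' + γ' z cos²β tanφ'] / [γ_sat z sinβ cosβ]
(For c' = 0 this reduces to FS = (γ'/γ_sat)·tanφ'/tanβ.)
γ' = 19.6 − 9.81 = 9.79 kN/m³
Numerator = 0.0 + 9.79·1.8·cos²15.5°·tan36.2° = 0.0 + 9.79·1.8·0.9286·0.7319 = 11.976 kPa
Denominator = 19.6·1.8·sin15.5°·cos15.5° = 19.6·1.8·0.2672·0.9636 = 9.085 kPa
FS = 11.976 / 9.085 = 1.318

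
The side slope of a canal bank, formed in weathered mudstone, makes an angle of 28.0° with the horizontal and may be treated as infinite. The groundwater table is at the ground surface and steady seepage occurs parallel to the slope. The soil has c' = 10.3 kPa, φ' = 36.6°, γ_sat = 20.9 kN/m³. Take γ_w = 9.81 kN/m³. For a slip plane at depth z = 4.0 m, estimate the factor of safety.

With seepage parallel to the slope and the water table at the surface, the effective normal stress on the slip plane uses the buoyant unit weight γ' = γ_sat − γ_w while the driving shear stress uses γ_sat:
FS = [c' + γ' z cos²β tanφ'] / [γ_sat z sinβ cosβ]
γ' = 20.9 − 9.81 = 11.09 kN/m³
Numerator = 10.3 + 11.09·4.0·cos²28.0°·tan36.6° = 10.3 + 11.09·4.0·0.7796·0.7427 = 35.984 kPa
Denominator = 20.9·4.0·sin28.0°·cos28.0° = 20.9·4.0·0.4695·0.8829 = 34.654 kPa
FS = 35.984 / 34.654 = 1.038

FS = 1.04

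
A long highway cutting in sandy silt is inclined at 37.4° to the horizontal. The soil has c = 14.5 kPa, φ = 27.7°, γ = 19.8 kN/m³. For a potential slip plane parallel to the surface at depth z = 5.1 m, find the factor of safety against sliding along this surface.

FS = 0.98

For an infinite slope with a slip plane parallel to the surface (no pore pressure): FS = [c + γz cos²β tanφ] / [γz sinβ cosβ].
γz = 19.8·5.1 = 100.98 kN/m²
Numerator = 14.5 + 100.98·cos²37.4°·tan27.7° = 14.5 + 100.98·0.6311·0.5250 = 47.958 kPa
Denominator = 100.98·sin37.4°·cos37.4° = 100.98·0.6074·0.7944 = 48.724 kPa
FS = 47.958 / 48.724 = 0.984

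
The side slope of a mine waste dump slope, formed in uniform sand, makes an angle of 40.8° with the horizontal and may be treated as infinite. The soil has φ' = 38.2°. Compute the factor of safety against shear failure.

For a dry cohesionless infinite slope the factor of safety is FS = tanφ' / tanβ.
FS = tan38.2° / tan40.8° = 0.7869 / 0.8632 = 0.912

FS = 0.91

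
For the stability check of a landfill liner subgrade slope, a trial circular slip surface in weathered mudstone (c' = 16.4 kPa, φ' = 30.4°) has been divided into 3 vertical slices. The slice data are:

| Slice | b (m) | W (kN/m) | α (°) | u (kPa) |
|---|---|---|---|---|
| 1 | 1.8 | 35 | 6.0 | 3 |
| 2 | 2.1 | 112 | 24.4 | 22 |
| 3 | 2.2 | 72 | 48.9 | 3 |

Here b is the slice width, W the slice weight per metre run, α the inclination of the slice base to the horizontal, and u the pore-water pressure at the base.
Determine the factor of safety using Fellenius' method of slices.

FS = 1.84

Ordinary method of slices: FS = Σ[c'·Δl_i + (W_i cosα_i − u_i·Δl_i)·tanφ'] / Σ W_i sinα_i, with Δl_i = b_i / cosα_i.
Slice 1: Δl = 1.8/cos6.0° = 1.810 m; N'_1 = 35·cos6.0° − 3·1.810 = 29.4; c'Δl = 29.68; W sinα = 3.7
Slice 2: Δl = 2.1/cos24.4° = 2.306 m; N'_2 = 112·cos24.4° − 22·2.306 = 51.3; c'Δl = 37.82; W sinα = 46.3
Slice 3: Δl = 2.2/cos48.9° = 3.347 m; N'_3 = 72·cos48.9° − 3·3.347 = 37.3; c'Δl = 54.88; W sinα = 54.3
Σc'Δl = 122.4 kN/m; ΣN' = 117.9 kN/m; ΣW sinα = 104.2 kN/m
Resisting = 122.4 + 117.9·tan30.4° = 122.4 + 69.2 = 191.6 kN/m
FS = 191.6 / 104.2 = 1.839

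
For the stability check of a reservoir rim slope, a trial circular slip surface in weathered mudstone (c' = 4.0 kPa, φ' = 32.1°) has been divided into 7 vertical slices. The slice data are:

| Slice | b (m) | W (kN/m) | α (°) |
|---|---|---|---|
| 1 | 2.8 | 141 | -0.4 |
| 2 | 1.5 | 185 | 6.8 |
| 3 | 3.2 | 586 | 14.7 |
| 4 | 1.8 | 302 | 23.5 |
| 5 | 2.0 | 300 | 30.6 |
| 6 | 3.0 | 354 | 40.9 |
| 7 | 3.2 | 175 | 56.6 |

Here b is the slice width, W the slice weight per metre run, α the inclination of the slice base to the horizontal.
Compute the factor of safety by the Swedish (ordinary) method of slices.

FS = 1.47

Ordinary method of slices: FS = Σ[c'·Δl_i + (W_i cosα_i)·tanφ'] / Σ W_i sinα_i, with Δl_i = b_i / cosα_i.
Slice 1: Δl = 2.8/cos(-0.4°) = 2.800 m; N'_1 = 141·cos(-0.4°) = 141.0; c'Δl = 11.20; W sinα = -1.0
Slice 2: Δl = 1.5/cos6.8° = 1.511 m; N'_2 = 185·cos6.8° = 183.7; c'Δl = 6.04; W sinα = 21.9
Slice 3: Δl = 3.2/cos14.7° = 3.308 m; N'_3 = 586·cos14.7° = 566.8; c'Δl = 13.23; W sinα = 148.7
Slice 4: Δl = 1.8/cos23.5° = 1.963 m; N'_4 = 302·cos23.5° = 277.0; c'Δl = 7.85; W sinα = 120.4
Slice 5: Δl = 2.0/cos30.6° = 2.324 m; N'_5 = 300·cos30.6° = 258.2; c'Δl = 9.29; W sinα = 152.7
Slice 6: Δl = 3.0/cos40.9° = 3.969 m; N'_6 = 354·cos40.9° = 267.6; c'Δl = 15.88; W sinα = 231.8
Slice 7: Δl = 3.2/cos56.6° = 5.813 m; N'_7 = 175·cos56.6° = 96.3; c'Δl = 23.25; W sinα = 146.1
Σc'Δl = 86.7 kN/m; ΣN' = 1790.6 kN/m; ΣW sinα = 820.6 kN/m
Resisting = 86.7 + 1790.6·tan32.1° = 86.7 + 1123.2 = 1210.0 kN/m
FS = 1210.0 / 820.6 = 1.474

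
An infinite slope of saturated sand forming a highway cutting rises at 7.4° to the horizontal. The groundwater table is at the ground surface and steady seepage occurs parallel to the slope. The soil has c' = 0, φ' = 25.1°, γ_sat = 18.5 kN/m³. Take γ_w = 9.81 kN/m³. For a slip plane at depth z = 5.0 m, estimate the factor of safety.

FS = 1.69

With seepage parallel to the slope and the water table at the surface, the effective normal stress on the slip plane uses the buoyant unit weight γ' = γ_sat − γ_w while the driving shear stress uses γ_sat:
FS = [c' + γ' z cos²β tanφ'] / [γ_sat z sinβ cosβ]
(For c' = 0 this reduces to FS = (γ'/γ_sat)·tanφ'/tanβ.)
γ' = 18.5 − 9.81 = 8.69 kN/m³
Numerator = 0.0 + 8.69·5.0·cos²7.4°·tan25.1° = 0.0 + 8.69·5.0·0.9834·0.4684 = 20.016 kPa
Denominator = 18.5·5.0·sin7.4°·cos7.4° = 18.5·5.0·0.1288·0.9917 = 11.814 kPa
FS = 20.016 / 11.814 = 1.694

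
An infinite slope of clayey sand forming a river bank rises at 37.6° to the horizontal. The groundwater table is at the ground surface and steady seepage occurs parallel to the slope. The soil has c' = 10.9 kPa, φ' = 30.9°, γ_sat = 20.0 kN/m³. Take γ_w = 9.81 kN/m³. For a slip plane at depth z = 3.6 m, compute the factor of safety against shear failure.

With seepage parallel to the slope and the water table at the surface, the effective normal stress on the slip plane uses the buoyant unit weight γ' = γ_sat − γ_w while the driving shear stress uses γ_sat:
FS = [c' + γ' z cos²β tanφ'] / [γ_sat z sinβ cosβ]
γ' = 20.0 − 9.81 = 10.19 kN/m³
Numerator = 10.9 + 10.19·3.6·cos²37.6°·tan30.9° = 10.9 + 10.19·3.6·0.6277·0.5985 = 24.682 kPa
Denominator = 20.0·3.6·sin37.6°·cos37.6° = 20.0·3.6·0.6101·0.7923 = 34.806 kPa
FS = 24.682 / 34.806 = 0.709

FS = 0.71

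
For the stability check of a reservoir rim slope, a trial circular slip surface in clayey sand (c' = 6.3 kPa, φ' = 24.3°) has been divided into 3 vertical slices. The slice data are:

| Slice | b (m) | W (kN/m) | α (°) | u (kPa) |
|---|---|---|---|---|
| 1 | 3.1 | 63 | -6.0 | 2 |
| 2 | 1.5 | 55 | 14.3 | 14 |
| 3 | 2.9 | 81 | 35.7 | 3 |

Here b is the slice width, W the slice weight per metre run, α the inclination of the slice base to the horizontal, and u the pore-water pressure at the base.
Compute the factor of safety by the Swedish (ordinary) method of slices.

Ordinary method of slices: FS = Σ[c'·Δl_i + (W_i cosα_i − u_i·Δl_i)·tanφ'] / Σ W_i sinα_i, with Δl_i = b_i / cosα_i.
Slice 1: Δl = 3.1/cos(-6.0°) = 3.117 m; N'_1 = 63·cos(-6.0°) − 2·3.117 = 56.4; c'Δl = 19.64; W sinα = -6.6
Slice 2: Δl = 1.5/cos14.3° = 1.548 m; N'_2 = 55·cos14.3° − 14·1.548 = 31.6; c'Δl = 9.75; W sinα = 13.6
Slice 3: Δl = 2.9/cos35.7° = 3.571 m; N'_3 = 81·cos35.7° − 3·3.571 = 55.1; c'Δl = 22.50; W sinα = 47.3
Σc'Δl = 51.9 kN/m; ΣN' = 143.1 kN/m; ΣW sinα = 54.3 kN/m
Resisting = 51.9 + 143.1·tan24.3° = 51.9 + 64.6 = 116.5 kN/m
FS = 116.5 / 54.3 = 2.147

FS = 2.15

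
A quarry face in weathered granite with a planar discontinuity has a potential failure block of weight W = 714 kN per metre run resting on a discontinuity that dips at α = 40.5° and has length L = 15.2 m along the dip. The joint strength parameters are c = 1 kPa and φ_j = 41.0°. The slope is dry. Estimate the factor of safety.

FS = 1.05

Resolving the block weight along and normal to the plane and applying the Mohr–Coulomb strength on the joint:
N' = W cosα = 714·cos40.5° = 542.9 kN/m
Driving force T = W sinα = 714·sin40.5° = 463.7 kN/m
Resisting force R = c·L + N'·tanφ_j = 1·15.2 + 542.9·tan41.0° = 15.2 + 472.0 = 487.2 kN/m
FS = R / T = 487.2 / 463.7 = 1.051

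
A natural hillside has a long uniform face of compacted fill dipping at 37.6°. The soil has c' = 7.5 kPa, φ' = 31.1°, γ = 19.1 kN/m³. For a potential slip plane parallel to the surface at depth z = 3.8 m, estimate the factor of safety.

FS = 1.00

For an infinite slope with a slip plane parallel to the surface (no pore pressure): FS = [c' + γz cos²β tanφ'] / [γz sinβ cosβ].
γz = 19.1·3.8 = 72.58 kN/m²
Numerator = 7.5 + 72.58·cos²37.6°·tan31.1° = 7.5 + 72.58·0.6277·0.6032 = 34.984 kPa
Denominator = 72.58·sin37.6°·cos37.6° = 72.58·0.6101·0.7923 = 35.086 kPa
FS = 34.984 / 35.086 = 0.997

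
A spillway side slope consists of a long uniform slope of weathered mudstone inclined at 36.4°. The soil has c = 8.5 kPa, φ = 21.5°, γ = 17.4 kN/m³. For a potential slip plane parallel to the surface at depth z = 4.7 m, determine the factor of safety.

FS = 0.75

For an infinite slope with a slip plane parallel to the surface (no pore pressure): FS = [c + γz cos²β tanφ] / [γz sinβ cosβ].
γz = 17.4·4.7 = 81.78 kN/m²
Numerator = 8.5 + 81.78·cos²36.4°·tan21.5° = 8.5 + 81.78·0.6479·0.3939 = 29.370 kPa
Denominator = 81.78·sin36.4°·cos36.4° = 81.78·0.5934·0.8049 = 39.061 kPa
FS = 29.370 / 39.061 = 0.752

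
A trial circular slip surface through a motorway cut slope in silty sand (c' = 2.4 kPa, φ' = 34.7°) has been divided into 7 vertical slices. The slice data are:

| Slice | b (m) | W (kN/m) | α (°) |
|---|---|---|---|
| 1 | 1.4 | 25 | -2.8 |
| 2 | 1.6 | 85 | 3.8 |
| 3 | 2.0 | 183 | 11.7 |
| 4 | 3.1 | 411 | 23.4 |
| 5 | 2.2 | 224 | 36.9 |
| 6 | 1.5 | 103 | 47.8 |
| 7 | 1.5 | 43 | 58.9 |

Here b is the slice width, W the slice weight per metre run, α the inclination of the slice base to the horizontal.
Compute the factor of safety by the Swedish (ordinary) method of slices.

FS = 1.52

Ordinary method of slices: FS = Σ[c'·Δl_i + (W_i cosα_i)·tanφ'] / Σ W_i sinα_i, with Δl_i = b_i / cosα_i.
Slice 1: Δl = 1.4/cos(-2.8°) = 1.402 m; N'_1 = 25·cos(-2.8°) = 25.0; c'Δl = 3.36; W sinα = -1.2
Slice 2: Δl = 1.6/cos3.8° = 1.604 m; N'_2 = 85·cos3.8° = 84.8; c'Δl = 3.85; W sinα = 5.6
Slice 3: Δl = 2.0/cos11.7° = 2.042 m; N'_3 = 183·cos11.7° = 179.2; c'Δl = 4.90; W sinα = 37.1
Slice 4: Δl = 3.1/cos23.4° = 3.378 m; N'_4 = 411·cos23.4° = 377.2; c'Δl = 8.11; W sinα = 163.2
Slice 5: Δl = 2.2/cos36.9° = 2.751 m; N'_5 = 224·cos36.9° = 179.1; c'Δl = 6.60; W sinα = 134.5
Slice 6: Δl = 1.5/cos47.8° = 2.233 m; N'_6 = 103·cos47.8° = 69.2; c'Δl = 5.36; W sinα = 76.3
Slice 7: Δl = 1.5/cos58.9° = 2.904 m; N'_7 = 43·cos58.9° = 22.2; c'Δl = 6.97; W sinα = 36.8
Σc'Δl = 39.2 kN/m; ΣN' = 936.7 kN/m; ΣW sinα = 452.4 kN/m
Resisting = 39.2 + 936.7·tan34.7° = 39.2 + 648.6 = 687.8 kN/m
FS = 687.8 / 452.4 = 1.520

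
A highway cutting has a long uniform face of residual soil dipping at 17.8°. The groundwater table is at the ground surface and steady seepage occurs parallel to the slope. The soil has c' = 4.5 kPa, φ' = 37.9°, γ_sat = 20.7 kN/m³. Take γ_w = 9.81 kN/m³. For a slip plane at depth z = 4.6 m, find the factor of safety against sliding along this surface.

FS = 1.44

With seepage parallel to the slope and the water table at the surface, the effective normal stress on the slip plane uses the buoyant unit weight γ' = γ_sat − γ_w while the driving shear stress uses γ_sat:
FS = [c' + γ' z cos²β tanφ'] / [γ_sat z sinβ cosβ]
γ' = 20.7 − 9.81 = 10.89 kN/m³
Numerator = 4.5 + 10.89·4.6·cos²17.8°·tan37.9° = 4.5 + 10.89·4.6·0.9066·0.7785 = 39.853 kPa
Denominator = 20.7·4.6·sin17.8°·cos17.8° = 20.7·4.6·0.3057·0.9521 = 27.715 kPa
FS = 39.853 / 27.715 = 1.438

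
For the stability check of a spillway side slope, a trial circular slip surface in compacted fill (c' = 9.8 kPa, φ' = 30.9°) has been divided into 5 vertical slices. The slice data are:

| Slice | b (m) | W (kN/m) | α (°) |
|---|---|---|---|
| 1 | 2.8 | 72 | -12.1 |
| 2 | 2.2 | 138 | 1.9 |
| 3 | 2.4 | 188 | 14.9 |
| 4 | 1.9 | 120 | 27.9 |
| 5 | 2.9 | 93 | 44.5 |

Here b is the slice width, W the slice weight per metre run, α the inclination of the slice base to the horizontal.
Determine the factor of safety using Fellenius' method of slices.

Ordinary method of slices: FS = Σ[c'·Δl_i + (W_i cosα_i)·tanφ'] / Σ W_i sinα_i, with Δl_i = b_i / cosα_i.
Slice 1: Δl = 2.8/cos(-12.1°) = 2.864 m; N'_1 = 72·cos(-12.1°) = 70.4; c'Δl = 28.06; W sinα = -15.1
Slice 2: Δl = 2.2/cos1.9° = 2.201 m; N'_2 = 138·cos1.9° = 137.9; c'Δl = 21.57; W sinα = 4.6
Slice 3: Δl = 2.4/cos14.9° = 2.484 m; N'_3 = 188·cos14.9° = 181.7; c'Δl = 24.34; W sinα = 48.3
Slice 4: Δl = 1.9/cos27.9° = 2.150 m; N'_4 = 120·cos27.9° = 106.1; c'Δl = 21.07; W sinα = 56.2
Slice 5: Δl = 2.9/cos44.5° = 4.066 m; N'_5 = 93·cos44.5° = 66.3; c'Δl = 39.85; W sinα = 65.2
Σc'Δl = 134.9 kN/m; ΣN' = 562.4 kN/m; ΣW sinα = 159.2 kN/m
Resisting = 134.9 + 562.4·tan30.9° = 134.9 + 336.6 = 471.5 kN/m
FS = 471.5 / 159.2 = 2.962

FS = 2.96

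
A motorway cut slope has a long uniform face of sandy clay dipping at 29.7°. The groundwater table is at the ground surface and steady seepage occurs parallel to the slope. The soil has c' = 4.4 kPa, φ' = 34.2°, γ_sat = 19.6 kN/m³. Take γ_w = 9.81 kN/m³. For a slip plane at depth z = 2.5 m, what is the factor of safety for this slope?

FS = 0.80

With seepage parallel to the slope and the water table at the surface, the effective normal stress on the slip plane uses the buoyant unit weight γ' = γ_sat − γ_w while the driving shear stress uses γ_sat:
FS = [c' + γ' z cos²β tanφ'] / [γ_sat z sinβ cosβ]
γ' = 19.6 − 9.81 = 9.79 kN/m³
Numerator = 4.4 + 9.79·2.5·cos²29.7°·tan34.2° = 4.4 + 9.79·2.5·0.7545·0.6796 = 16.950 kPa
Denominator = 19.6·2.5·sin29.7°·cos29.7° = 19.6·2.5·0.4955·0.8686 = 21.088 kPa
FS = 16.950 / 21.088 = 0.804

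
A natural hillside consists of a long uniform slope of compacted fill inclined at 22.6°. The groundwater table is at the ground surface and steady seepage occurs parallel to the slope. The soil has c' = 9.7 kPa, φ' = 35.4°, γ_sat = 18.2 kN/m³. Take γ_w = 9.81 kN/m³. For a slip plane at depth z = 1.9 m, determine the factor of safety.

With seepage parallel to the slope and the water table at the surface, the effective normal stress on the slip plane uses the buoyant unit weight γ' = γ_sat − γ_w while the driving shear stress uses γ_sat:
FS = [c' + γ' z cos²β tanφ'] / [γ_sat z sinβ cosβ]
γ' = 18.2 − 9.81 = 8.39 kN/m³
Numerator = 9.7 + 8.39·1.9·cos²22.6°·tan35.4° = 9.7 + 8.39·1.9·0.8523·0.7107 = 19.356 kPa
Denominator = 18.2·1.9·sin22.6°·cos22.6° = 18.2·1.9·0.3843·0.9232 = 12.268 kPa
FS = 19.356 / 12.268 = 1.578

FS = 1.58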